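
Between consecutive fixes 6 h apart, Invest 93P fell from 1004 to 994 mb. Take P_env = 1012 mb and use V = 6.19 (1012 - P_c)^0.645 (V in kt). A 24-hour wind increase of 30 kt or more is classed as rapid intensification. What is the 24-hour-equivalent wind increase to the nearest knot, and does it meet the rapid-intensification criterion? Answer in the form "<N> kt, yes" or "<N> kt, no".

65 kt, yes

V₁: ΔP = 8, V ≈ 6.19 × 8^0.645 ≈ 23.67 kt.
V₂: ΔP = 18, V ≈ 6.19 × 18^0.645 ≈ 39.93 kt.
ΔV over 6 h = 16.26 kt → 24 h equivalent = 16.26 × 24/6 ≈ 65.04 kt.
65 kt ≥ 30 kt ⇒ rapid intensification.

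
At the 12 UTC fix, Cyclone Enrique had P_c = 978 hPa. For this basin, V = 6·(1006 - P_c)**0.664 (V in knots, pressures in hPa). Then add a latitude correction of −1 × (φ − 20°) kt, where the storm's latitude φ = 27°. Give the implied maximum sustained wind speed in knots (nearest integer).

ΔP = 1006 − 978 = 28 hPa.
28^0.664 ≈ 9.139.
V ≈ 6 × 9.139 ≈ 54.8 kt.
Latitude correction: −1 × (27 − 20) = -7 kt.
Corrected V ≈ 47.8 kt → 48 kt.

48 kt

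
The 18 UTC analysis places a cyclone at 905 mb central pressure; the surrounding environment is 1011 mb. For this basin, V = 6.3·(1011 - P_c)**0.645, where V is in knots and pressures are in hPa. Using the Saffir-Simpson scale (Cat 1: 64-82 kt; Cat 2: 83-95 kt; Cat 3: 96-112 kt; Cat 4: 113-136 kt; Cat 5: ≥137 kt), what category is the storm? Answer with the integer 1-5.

4

ΔP = 1011 − 905 = 106 mb.
V ≈ 6.3 × 106^0.645 = 6.3 × 20.25 ≈ 128 kt.
128 kt falls in the Category 4 band.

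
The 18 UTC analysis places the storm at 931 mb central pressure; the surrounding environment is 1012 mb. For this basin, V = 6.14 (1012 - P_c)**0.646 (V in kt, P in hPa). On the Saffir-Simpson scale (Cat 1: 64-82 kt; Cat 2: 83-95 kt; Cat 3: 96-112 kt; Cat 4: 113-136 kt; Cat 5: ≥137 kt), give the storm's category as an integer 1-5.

3

ΔP = 1012 − 931 = 81 mb.
V ≈ 6.14 × 81^0.646 = 6.14 × 17.10 ≈ 105 kt.
105 kt falls in the Category 3 band.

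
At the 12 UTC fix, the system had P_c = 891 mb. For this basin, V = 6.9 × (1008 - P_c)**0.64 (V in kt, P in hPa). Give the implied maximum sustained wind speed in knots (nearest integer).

145 kt

ΔP = 1008 − 891 = 117 mb.
117^0.64 ≈ 21.069.
V ≈ 6.9 × 21.069 ≈ 145.4 kt.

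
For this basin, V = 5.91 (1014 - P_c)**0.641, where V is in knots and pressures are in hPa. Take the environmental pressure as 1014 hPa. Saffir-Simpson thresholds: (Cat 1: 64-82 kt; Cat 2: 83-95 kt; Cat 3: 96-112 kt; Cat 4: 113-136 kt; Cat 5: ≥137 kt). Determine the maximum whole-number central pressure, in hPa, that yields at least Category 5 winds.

879 hPa

Category 5 begins at V = 137 kt.
Required ΔP = (137/5.91)^(1/0.641) = 23.181^1.560 ≈ 134.80 hPa.
P_c ≤ 1014 − 134.80 = 879.20, so the highest integer P_c is 879 hPa.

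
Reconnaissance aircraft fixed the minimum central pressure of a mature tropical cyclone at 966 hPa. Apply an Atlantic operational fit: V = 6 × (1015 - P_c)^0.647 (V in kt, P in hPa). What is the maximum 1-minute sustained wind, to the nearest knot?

ΔP = 1015 − 966 = 49 hPa.
49^0.647 ≈ 12.404.
V ≈ 6 × 12.404 ≈ 74.4 kt.

74 kt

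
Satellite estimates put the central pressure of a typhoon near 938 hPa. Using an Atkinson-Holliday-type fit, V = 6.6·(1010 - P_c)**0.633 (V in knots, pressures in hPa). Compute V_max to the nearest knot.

99 kt

ΔP = 1010 − 938 = 72 hPa.
72^0.633 ≈ 14.986.
V ≈ 6.6 × 14.986 ≈ 98.9 kt.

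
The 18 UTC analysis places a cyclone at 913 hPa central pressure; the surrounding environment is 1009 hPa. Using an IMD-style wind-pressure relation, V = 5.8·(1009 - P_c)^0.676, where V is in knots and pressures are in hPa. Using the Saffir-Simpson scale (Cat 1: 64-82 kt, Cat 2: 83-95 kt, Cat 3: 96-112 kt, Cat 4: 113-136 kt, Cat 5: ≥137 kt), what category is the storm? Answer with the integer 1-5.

ΔP = 1009 − 913 = 96 hPa.
V ≈ 5.8 × 96^0.676 = 5.8 × 21.88 ≈ 127 kt.
127 kt falls in the Category 4 band.

4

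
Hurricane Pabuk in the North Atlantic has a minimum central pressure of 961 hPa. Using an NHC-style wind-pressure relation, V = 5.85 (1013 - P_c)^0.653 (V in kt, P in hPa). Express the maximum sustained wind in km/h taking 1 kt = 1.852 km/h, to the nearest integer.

ΔP = 1013 − 961 = 52 hPa.
V ≈ 5.85 × 52^0.653 = 5.85 × 13.199 ≈ 77.216 kt.
77.216 × 1.852 ≈ 143.00 km/h → 143 km/h.

143 km/h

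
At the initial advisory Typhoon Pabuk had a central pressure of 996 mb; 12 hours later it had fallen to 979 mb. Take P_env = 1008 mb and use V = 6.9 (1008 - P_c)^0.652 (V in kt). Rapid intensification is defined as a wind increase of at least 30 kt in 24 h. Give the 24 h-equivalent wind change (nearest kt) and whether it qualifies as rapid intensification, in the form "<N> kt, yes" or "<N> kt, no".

V₁: ΔP = 12, V ≈ 6.9 × 12^0.652 ≈ 34.87 kt.
V₂: ΔP = 29, V ≈ 6.9 × 29^0.652 ≈ 61.99 kt.
ΔV over 12 h = 27.12 kt → 24 h equivalent = 27.12 × 24/12 ≈ 54.24 kt.
54 kt ≥ 30 kt ⇒ rapid intensification.

54 kt, yes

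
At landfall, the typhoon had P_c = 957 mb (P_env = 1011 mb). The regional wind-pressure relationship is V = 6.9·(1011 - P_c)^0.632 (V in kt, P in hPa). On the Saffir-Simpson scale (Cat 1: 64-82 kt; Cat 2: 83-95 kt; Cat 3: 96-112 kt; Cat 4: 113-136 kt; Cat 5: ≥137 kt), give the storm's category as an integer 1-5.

2

ΔP = 1011 − 957 = 54 mb.
V ≈ 6.9 × 54^0.632 = 6.9 × 12.44 ≈ 86 kt.
86 kt falls in the Category 2 band.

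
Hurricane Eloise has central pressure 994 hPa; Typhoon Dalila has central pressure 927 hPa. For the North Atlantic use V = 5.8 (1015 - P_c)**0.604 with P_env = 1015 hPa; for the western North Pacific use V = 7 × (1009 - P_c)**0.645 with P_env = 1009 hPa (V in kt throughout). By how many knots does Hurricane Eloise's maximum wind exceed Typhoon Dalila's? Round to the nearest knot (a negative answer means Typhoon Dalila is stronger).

Hurricane Eloise: ΔP = 21; V ≈ 5.8 × 21^0.604 ≈ 36.48 kt.
Typhoon Dalila: ΔP = 82; V ≈ 7 × 82^0.645 ≈ 120.09 kt.
Difference ≈ 36.48 − 120.09 = -83.61 → -84 kt.

-84 kt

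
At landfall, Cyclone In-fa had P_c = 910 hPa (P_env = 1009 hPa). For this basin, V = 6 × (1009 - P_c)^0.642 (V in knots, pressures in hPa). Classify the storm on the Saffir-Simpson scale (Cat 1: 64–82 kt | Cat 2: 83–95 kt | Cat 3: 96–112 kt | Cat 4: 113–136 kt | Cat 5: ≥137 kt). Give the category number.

ΔP = 1009 − 910 = 99 hPa.
V ≈ 6 × 99^0.642 = 6 × 19.11 ≈ 115 kt.
115 kt falls in the Category 4 band.

4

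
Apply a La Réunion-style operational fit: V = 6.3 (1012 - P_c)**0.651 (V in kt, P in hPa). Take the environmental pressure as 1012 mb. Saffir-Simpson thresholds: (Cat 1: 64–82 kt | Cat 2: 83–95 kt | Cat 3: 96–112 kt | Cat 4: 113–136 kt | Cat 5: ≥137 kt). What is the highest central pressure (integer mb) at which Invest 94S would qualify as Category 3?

946 mb

Category 3 begins at V = 96 kt.
Required ΔP = (96/6.3)^(1/0.651) = 15.238^1.536 ≈ 65.63 mb.
P_c ≤ 1012 − 65.63 = 946.37, so the highest integer P_c is 946 mb.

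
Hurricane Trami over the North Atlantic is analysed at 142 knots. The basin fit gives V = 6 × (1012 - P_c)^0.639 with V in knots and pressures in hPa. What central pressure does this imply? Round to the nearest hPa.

ΔP = (V / 6)^(1/0.639) = (142/6)^1.565.
142/6 = 23.667; 23.667^1.565 ≈ 141.40 hPa.
P_c = 1012 − 141.40 = 870.60 ≈ 871 hPa.

871 hPa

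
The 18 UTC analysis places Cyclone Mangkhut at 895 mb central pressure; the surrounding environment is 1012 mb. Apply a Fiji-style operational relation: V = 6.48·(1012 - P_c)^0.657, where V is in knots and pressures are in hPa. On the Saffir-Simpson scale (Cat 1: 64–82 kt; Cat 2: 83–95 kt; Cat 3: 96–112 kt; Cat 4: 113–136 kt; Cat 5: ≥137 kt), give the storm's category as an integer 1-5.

5

ΔP = 1012 − 895 = 117 mb.
V ≈ 6.48 × 117^0.657 = 6.48 × 22.85 ≈ 148 kt.
148 kt falls in the Category 5 band.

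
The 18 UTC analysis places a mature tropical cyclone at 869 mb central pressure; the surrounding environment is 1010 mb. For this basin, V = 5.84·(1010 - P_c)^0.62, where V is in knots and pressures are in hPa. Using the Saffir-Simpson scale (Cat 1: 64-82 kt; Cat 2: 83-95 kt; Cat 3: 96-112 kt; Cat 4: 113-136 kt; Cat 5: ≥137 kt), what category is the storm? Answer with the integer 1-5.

4

ΔP = 1010 − 869 = 141 mb.
V ≈ 5.84 × 141^0.62 = 5.84 × 21.50 ≈ 126 kt.
126 kt falls in the Category 4 band.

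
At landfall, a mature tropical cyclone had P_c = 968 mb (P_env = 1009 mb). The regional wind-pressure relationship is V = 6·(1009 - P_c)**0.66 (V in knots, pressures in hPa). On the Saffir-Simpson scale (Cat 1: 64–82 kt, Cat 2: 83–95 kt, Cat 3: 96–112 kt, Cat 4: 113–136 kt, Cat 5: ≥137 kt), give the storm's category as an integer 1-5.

ΔP = 1009 − 968 = 41 mb.
V ≈ 6 × 41^0.66 = 6 × 11.60 ≈ 70 kt.
70 kt falls in the Category 1 band.

1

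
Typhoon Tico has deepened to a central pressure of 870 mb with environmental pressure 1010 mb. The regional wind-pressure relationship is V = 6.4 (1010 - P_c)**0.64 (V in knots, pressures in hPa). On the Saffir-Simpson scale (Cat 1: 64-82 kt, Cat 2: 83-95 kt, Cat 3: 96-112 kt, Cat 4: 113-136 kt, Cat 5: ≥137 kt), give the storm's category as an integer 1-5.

5

ΔP = 1010 − 870 = 140 mb.
V ≈ 6.4 × 140^0.64 = 6.4 × 23.63 ≈ 151 kt.
151 kt falls in the Category 5 band.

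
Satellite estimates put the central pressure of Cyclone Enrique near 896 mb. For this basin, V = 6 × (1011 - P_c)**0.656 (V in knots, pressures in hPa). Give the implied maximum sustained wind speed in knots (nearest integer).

135 kt

ΔP = 1011 − 896 = 115 mb.
115^0.656 ≈ 22.481.
V ≈ 6 × 22.481 ≈ 134.9 kt.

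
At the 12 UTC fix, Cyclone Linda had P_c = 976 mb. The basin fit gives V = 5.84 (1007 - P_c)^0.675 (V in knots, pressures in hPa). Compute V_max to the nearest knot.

ΔP = 1007 − 976 = 31 mb.
31^0.675 ≈ 10.155.
V ≈ 5.84 × 10.155 ≈ 59.3 kt.

59 kt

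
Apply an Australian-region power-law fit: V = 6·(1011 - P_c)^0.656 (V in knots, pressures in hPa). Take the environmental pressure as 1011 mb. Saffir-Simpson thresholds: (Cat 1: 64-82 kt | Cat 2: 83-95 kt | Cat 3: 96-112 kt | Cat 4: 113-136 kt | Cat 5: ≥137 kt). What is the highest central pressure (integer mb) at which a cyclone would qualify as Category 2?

Category 2 begins at V = 83 kt.
Required ΔP = (83/6)^(1/0.656) = 13.833^1.524 ≈ 54.86 mb.
P_c ≤ 1011 − 54.86 = 956.14, so the highest integer P_c is 956 mb.

956 mb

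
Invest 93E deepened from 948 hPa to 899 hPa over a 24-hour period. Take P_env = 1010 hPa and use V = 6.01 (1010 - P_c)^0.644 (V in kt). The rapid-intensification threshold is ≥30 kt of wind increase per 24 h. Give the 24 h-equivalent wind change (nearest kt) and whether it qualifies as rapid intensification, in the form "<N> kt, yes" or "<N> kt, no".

V₁: ΔP = 62, V ≈ 6.01 × 62^0.644 ≈ 85.74 kt.
V₂: ΔP = 111, V ≈ 6.01 × 111^0.644 ≈ 124.76 kt.
ΔV over 24 h = 39.02 kt → 24 h equivalent = 39.02 × 24/24 ≈ 39.02 kt.
39 kt ≥ 30 kt ⇒ rapid intensification.

39 kt, yes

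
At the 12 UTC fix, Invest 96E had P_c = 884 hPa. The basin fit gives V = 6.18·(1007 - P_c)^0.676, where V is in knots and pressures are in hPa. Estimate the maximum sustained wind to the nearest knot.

ΔP = 1007 − 884 = 123 hPa.
123^0.676 ≈ 25.869.
V ≈ 6.18 × 25.869 ≈ 159.9 kt.

160 kt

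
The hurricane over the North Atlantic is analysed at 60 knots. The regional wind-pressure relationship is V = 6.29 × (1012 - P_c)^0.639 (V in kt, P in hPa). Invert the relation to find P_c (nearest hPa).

ΔP = (V / 6.29)^(1/0.639) = (60/6.29)^1.565.
60/6.29 = 9.539; 9.539^1.565 ≈ 34.11 hPa.
P_c = 1012 − 34.11 = 977.89 ≈ 978 hPa.

978 hPa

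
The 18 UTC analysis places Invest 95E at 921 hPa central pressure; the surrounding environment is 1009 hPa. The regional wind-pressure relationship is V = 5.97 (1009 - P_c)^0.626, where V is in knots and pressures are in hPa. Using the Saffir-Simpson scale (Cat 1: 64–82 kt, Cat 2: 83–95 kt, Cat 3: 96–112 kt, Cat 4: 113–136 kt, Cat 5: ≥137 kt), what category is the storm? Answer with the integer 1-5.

3

ΔP = 1009 − 921 = 88 hPa.
V ≈ 5.97 × 88^0.626 = 5.97 × 16.49 ≈ 98 kt.
98 kt falls in the Category 3 band.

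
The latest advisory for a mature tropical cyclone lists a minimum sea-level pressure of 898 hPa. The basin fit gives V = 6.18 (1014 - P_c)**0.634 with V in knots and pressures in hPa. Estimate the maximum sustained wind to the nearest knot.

126 kt

ΔP = 1014 − 898 = 116 hPa.
116^0.634 ≈ 20.364.
V ≈ 6.18 × 20.364 ≈ 125.9 kt.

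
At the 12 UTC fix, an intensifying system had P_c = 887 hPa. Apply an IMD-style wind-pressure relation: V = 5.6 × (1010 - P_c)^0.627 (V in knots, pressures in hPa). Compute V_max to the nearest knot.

114 kt

ΔP = 1010 − 887 = 123 hPa.
123^0.627 ≈ 20.435.
V ≈ 5.6 × 20.435 ≈ 114.4 kt.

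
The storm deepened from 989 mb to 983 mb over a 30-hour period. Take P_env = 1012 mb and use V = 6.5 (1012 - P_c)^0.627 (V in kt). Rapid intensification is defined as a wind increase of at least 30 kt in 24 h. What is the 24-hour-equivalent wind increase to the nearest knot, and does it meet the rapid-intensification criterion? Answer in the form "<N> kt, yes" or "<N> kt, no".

6 kt, no

V₁: ΔP = 23, V ≈ 6.5 × 23^0.627 ≈ 46.42 kt.
V₂: ΔP = 29, V ≈ 6.5 × 29^0.627 ≈ 53.68 kt.
ΔV over 30 h = 7.26 kt → 24 h equivalent = 7.26 × 24/30 ≈ 5.81 kt.
6 kt < 30 kt ⇒ not rapid intensification.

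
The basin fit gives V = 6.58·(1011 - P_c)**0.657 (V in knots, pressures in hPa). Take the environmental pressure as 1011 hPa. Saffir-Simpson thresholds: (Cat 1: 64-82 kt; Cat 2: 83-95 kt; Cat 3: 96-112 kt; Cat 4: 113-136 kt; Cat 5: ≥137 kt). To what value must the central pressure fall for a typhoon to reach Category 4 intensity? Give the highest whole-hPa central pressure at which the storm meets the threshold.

935 hPa

Category 4 begins at V = 113 kt.
Required ΔP = (113/6.58)^(1/0.657) = 17.173^1.522 ≈ 75.78 hPa.
P_c ≤ 1011 − 75.78 = 935.22, so the highest integer P_c is 935 hPa.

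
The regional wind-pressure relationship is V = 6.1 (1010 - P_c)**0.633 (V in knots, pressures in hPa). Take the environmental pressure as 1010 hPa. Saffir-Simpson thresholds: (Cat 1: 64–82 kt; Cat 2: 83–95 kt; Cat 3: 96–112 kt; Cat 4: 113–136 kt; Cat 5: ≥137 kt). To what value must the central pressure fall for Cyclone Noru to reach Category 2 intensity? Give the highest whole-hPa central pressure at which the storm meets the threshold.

Category 2 begins at V = 83 kt.
Required ΔP = (83/6.1)^(1/0.633) = 13.607^1.580 ≈ 61.81 hPa.
P_c ≤ 1010 − 61.81 = 948.19, so the highest integer P_c is 948 hPa.

948 hPa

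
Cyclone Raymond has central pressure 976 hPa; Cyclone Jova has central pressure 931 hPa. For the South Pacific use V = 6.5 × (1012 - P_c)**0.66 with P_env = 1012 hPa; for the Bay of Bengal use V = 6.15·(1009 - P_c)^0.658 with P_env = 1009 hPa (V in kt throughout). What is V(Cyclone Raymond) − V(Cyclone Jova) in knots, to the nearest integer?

-39 kt

Cyclone Raymond: ΔP = 36; V ≈ 6.5 × 36^0.66 ≈ 69.19 kt.
Cyclone Jova: ΔP = 78; V ≈ 6.15 × 78^0.658 ≈ 108.11 kt.
Difference ≈ 69.19 − 108.11 = -38.92 → -39 kt.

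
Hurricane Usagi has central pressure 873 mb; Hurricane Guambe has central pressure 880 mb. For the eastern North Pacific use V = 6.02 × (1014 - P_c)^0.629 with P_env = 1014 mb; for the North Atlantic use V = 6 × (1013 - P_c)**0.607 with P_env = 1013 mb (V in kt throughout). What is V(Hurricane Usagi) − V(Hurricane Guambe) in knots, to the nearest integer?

Hurricane Usagi: ΔP = 141; V ≈ 6.02 × 141^0.629 ≈ 135.35 kt.
Hurricane Guambe: ΔP = 133; V ≈ 6 × 133^0.607 ≈ 116.77 kt.
Difference ≈ 135.35 − 116.77 = 18.58 → 19 kt.

19 kt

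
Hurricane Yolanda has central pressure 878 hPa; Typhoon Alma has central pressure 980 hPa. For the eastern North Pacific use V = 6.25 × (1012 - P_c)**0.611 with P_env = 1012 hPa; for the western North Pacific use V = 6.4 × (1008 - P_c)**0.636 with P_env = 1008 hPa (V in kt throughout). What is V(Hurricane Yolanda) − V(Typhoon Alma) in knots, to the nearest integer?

71 kt

Hurricane Yolanda: ΔP = 134; V ≈ 6.25 × 134^0.611 ≈ 124.61 kt.
Typhoon Alma: ΔP = 28; V ≈ 6.4 × 28^0.636 ≈ 53.28 kt.
Difference ≈ 124.61 − 53.28 = 71.33 → 71 kt.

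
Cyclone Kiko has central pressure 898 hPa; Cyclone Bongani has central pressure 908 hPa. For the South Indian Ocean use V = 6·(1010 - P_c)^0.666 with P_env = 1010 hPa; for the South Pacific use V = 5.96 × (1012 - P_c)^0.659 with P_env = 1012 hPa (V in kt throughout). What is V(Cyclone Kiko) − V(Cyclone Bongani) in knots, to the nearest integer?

Cyclone Kiko: ΔP = 112; V ≈ 6 × 112^0.666 ≈ 138.97 kt.
Cyclone Bongani: ΔP = 104; V ≈ 5.96 × 104^0.659 ≈ 127.20 kt.
Difference ≈ 138.97 − 127.20 = 11.77 → 12 kt.

12 kt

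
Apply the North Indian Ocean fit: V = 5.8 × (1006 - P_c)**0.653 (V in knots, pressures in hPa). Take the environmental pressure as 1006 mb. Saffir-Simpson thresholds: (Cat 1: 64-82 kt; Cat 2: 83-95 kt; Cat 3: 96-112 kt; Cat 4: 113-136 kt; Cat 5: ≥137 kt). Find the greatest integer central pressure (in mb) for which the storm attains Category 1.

Category 1 begins at V = 64 kt.
Required ΔP = (64/5.8)^(1/0.653) = 11.034^1.531 ≈ 39.52 mb.
P_c ≤ 1006 − 39.52 = 966.48, so the highest integer P_c is 966 mb.

966 mb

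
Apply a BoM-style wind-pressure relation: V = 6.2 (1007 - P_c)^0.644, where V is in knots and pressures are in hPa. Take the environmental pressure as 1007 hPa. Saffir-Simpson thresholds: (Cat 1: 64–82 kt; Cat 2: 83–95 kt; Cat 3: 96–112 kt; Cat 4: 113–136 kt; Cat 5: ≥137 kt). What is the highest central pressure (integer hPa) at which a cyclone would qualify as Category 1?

Category 1 begins at V = 64 kt.
Required ΔP = (64/6.2)^(1/0.644) = 10.323^1.553 ≈ 37.52 hPa.
P_c ≤ 1007 − 37.52 = 969.48, so the highest integer P_c is 969 hPa.

969 hPa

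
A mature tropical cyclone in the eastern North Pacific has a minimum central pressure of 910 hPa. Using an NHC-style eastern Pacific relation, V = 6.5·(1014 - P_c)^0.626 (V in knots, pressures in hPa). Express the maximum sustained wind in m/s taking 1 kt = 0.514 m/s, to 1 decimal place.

61.2 m/s

ΔP = 1014 − 910 = 104 hPa.
V ≈ 6.5 × 104^0.626 = 6.5 × 18.309 ≈ 119.008 kt.
119.008 × 0.514 ≈ 61.17 m/s → 61.2 m/s.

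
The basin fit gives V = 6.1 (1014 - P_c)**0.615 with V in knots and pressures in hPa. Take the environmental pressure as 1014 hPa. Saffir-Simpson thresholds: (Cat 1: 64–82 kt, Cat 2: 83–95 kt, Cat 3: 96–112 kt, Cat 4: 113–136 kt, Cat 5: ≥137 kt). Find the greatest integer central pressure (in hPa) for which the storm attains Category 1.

968 hPa

Category 1 begins at V = 64 kt.
Required ΔP = (64/6.1)^(1/0.615) = 10.492^1.626 ≈ 45.70 hPa.
P_c ≤ 1014 − 45.70 = 968.30, so the highest integer P_c is 968 hPa.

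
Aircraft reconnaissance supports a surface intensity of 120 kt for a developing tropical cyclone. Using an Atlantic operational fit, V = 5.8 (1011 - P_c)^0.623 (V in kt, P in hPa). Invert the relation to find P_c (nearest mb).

882 mb

ΔP = (V / 5.8)^(1/0.623) = (120/5.8)^1.605.
120/5.8 = 20.690; 20.690^1.605 ≈ 129.41 mb.
P_c = 1011 − 129.41 = 881.59 ≈ 882 mb.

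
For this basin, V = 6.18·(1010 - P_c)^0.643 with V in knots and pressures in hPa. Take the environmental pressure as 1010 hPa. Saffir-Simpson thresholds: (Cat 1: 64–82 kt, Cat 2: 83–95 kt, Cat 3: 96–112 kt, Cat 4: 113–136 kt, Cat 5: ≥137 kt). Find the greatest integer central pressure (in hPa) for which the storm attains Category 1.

Category 1 begins at V = 64 kt.
Required ΔP = (64/6.18)^(1/0.643) = 10.356^1.555 ≈ 37.92 hPa.
P_c ≤ 1010 − 37.92 = 972.08, so the highest integer P_c is 972 hPa.

972 hPa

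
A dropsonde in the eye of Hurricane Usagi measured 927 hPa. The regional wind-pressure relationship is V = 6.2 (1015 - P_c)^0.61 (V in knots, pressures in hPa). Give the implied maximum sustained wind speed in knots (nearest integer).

95 kt

ΔP = 1015 − 927 = 88 hPa.
88^0.61 ≈ 15.351.
V ≈ 6.2 × 15.351 ≈ 95.2 kt.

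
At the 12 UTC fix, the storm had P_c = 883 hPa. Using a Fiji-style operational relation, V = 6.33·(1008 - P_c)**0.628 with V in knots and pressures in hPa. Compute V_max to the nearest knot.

131 kt

ΔP = 1008 − 883 = 125 hPa.
125^0.628 ≈ 20.742.
V ≈ 6.33 × 20.742 ≈ 131.3 kt.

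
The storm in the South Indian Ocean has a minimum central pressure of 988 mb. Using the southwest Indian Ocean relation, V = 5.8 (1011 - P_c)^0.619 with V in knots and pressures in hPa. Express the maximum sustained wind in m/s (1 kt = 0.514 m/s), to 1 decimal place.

ΔP = 1011 − 988 = 23 mb.
V ≈ 5.8 × 23^0.619 = 5.8 × 6.965 ≈ 40.396 kt.
40.396 × 0.514 ≈ 20.76 m/s → 20.8 m/s.

20.8 m/s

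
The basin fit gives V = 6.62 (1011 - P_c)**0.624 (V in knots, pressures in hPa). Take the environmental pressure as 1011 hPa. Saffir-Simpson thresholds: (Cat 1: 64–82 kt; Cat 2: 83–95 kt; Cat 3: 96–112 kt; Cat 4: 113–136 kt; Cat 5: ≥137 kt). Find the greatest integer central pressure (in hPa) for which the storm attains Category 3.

938 hPa

Category 3 begins at V = 96 kt.
Required ΔP = (96/6.62)^(1/0.624) = 14.502^1.603 ≈ 72.65 hPa.
P_c ≤ 1011 − 72.65 = 938.35, so the highest integer P_c is 938 hPa.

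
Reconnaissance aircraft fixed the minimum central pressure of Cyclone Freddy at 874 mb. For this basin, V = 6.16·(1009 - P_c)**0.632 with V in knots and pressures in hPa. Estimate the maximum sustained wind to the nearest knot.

137 kt

ΔP = 1009 − 874 = 135 mb.
135^0.632 ≈ 22.201.
V ≈ 6.16 × 22.201 ≈ 136.8 kt.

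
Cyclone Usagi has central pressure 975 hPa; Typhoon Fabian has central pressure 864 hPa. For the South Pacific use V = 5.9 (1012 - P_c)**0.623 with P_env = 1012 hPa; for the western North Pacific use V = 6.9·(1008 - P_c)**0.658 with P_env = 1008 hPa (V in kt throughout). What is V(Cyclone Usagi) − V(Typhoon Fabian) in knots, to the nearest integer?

-126 kt

Cyclone Usagi: ΔP = 37; V ≈ 5.9 × 37^0.623 ≈ 55.96 kt.
Typhoon Fabian: ΔP = 144; V ≈ 6.9 × 144^0.658 ≈ 181.57 kt.
Difference ≈ 55.96 − 181.57 = -125.61 → -126 kt.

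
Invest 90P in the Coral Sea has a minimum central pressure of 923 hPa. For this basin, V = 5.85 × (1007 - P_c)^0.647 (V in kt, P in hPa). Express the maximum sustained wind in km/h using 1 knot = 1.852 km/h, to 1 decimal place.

ΔP = 1007 − 923 = 84 hPa.
V ≈ 5.85 × 84^0.647 = 5.85 × 17.580 ≈ 102.841 kt.
102.841 × 1.852 ≈ 190.46 km/h → 190.5 km/h.

190.5 km/h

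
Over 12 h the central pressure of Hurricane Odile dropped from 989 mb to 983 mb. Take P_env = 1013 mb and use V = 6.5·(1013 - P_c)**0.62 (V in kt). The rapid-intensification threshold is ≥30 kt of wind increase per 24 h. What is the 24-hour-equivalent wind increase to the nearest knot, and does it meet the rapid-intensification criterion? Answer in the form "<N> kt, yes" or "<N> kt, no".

14 kt, no

V₁: ΔP = 24, V ≈ 6.5 × 24^0.62 ≈ 46.63 kt.
V₂: ΔP = 30, V ≈ 6.5 × 30^0.62 ≈ 53.55 kt.
ΔV over 12 h = 6.92 kt → 24 h equivalent = 6.92 × 24/12 ≈ 13.84 kt.
14 kt < 30 kt ⇒ not rapid intensification.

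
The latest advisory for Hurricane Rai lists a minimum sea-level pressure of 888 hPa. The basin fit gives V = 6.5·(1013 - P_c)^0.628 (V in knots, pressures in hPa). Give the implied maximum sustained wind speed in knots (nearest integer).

135 kt

ΔP = 1013 − 888 = 125 hPa.
125^0.628 ≈ 20.742.
V ≈ 6.5 × 20.742 ≈ 134.8 kt.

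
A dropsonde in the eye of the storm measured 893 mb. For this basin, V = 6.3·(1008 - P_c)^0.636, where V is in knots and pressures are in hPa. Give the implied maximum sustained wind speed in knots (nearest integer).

129 kt

ΔP = 1008 − 893 = 115 mb.
115^0.636 ≈ 20.446.
V ≈ 6.3 × 20.446 ≈ 128.8 kt.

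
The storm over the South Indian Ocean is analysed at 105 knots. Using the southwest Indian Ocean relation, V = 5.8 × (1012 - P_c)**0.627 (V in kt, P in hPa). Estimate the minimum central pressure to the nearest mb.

911 mb

ΔP = (V / 5.8)^(1/0.627) = (105/5.8)^1.595.
105/5.8 = 18.103; 18.103^1.595 ≈ 101.39 mb.
P_c = 1012 − 101.39 = 910.61 ≈ 911 mb.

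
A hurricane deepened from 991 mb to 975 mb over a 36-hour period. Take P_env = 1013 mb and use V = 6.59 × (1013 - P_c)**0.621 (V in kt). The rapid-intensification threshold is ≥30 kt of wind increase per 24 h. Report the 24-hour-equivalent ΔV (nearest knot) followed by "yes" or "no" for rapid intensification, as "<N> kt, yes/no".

12 kt, no

V₁: ΔP = 22, V ≈ 6.59 × 22^0.621 ≈ 44.93 kt.
V₂: ΔP = 38, V ≈ 6.59 × 38^0.621 ≈ 63.09 kt.
ΔV over 36 h = 18.16 kt → 24 h equivalent = 18.16 × 24/36 ≈ 12.11 kt.
12 kt < 30 kt ⇒ not rapid intensification.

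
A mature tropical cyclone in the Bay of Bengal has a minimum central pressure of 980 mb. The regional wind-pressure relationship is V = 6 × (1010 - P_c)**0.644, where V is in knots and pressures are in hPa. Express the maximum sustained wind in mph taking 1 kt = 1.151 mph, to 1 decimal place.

ΔP = 1010 − 980 = 30 mb.
V ≈ 6 × 30^0.644 = 6 × 8.939 ≈ 53.631 kt.
53.631 × 1.151 ≈ 61.73 mph → 61.7 mph.

61.7 mph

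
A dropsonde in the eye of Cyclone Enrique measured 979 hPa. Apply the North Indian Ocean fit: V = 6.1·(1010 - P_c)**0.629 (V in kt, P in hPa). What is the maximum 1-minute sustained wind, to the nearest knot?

53 kt

ΔP = 1010 − 979 = 31 hPa.
31^0.629 ≈ 8.671.
V ≈ 6.1 × 8.671 ≈ 52.9 kt.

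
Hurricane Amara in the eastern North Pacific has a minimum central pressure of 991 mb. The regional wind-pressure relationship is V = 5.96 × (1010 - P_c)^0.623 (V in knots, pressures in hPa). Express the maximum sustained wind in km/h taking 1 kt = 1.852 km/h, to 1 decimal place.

ΔP = 1010 − 991 = 19 mb.
V ≈ 5.96 × 19^0.623 = 5.96 × 6.261 ≈ 37.317 kt.
37.317 × 1.852 ≈ 69.11 km/h → 69.1 km/h.

69.1 km/h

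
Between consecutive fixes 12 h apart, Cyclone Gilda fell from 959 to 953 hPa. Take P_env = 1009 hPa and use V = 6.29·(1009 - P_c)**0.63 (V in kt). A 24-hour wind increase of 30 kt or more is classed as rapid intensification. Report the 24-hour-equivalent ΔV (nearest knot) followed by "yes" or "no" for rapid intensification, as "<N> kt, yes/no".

11 kt, no

V₁: ΔP = 50, V ≈ 6.29 × 50^0.63 ≈ 73.96 kt.
V₂: ΔP = 56, V ≈ 6.29 × 56^0.63 ≈ 79.43 kt.
ΔV over 12 h = 5.47 kt → 24 h equivalent = 5.47 × 24/12 ≈ 10.94 kt.
11 kt < 30 kt ⇒ not rapid intensification.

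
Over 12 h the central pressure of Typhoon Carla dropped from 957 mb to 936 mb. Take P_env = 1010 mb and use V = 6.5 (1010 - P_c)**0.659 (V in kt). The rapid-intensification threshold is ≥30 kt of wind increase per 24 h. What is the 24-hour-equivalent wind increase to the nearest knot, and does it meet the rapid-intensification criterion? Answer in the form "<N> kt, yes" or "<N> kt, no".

V₁: ΔP = 53, V ≈ 6.5 × 53^0.659 ≈ 88.96 kt.
V₂: ΔP = 74, V ≈ 6.5 × 74^0.659 ≈ 110.85 kt.
ΔV over 12 h = 21.89 kt → 24 h equivalent = 21.89 × 24/12 ≈ 43.78 kt.
44 kt ≥ 30 kt ⇒ rapid intensification.

44 kt, yes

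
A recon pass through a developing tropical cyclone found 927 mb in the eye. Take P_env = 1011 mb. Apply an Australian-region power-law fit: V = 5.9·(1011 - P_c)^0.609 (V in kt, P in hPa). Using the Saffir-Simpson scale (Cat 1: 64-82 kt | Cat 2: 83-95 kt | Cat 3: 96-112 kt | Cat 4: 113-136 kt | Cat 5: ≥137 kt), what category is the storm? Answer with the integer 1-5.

ΔP = 1011 − 927 = 84 mb.
V ≈ 5.9 × 84^0.609 = 5.9 × 14.86 ≈ 88 kt.
88 kt falls in the Category 2 band.

2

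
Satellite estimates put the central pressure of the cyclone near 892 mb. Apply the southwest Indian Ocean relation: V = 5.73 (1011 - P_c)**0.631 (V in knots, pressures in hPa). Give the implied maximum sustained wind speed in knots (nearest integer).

117 kt

ΔP = 1011 − 892 = 119 mb.
119^0.631 ≈ 20.402.
V ≈ 5.73 × 20.402 ≈ 116.9 kt.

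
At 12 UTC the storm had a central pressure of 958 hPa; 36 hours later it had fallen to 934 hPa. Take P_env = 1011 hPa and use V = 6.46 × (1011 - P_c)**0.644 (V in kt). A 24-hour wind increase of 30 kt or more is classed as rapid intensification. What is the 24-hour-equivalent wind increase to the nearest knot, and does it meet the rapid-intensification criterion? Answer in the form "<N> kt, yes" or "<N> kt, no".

15 kt, no

V₁: ΔP = 53, V ≈ 6.46 × 53^0.644 ≈ 83.30 kt.
V₂: ΔP = 77, V ≈ 6.46 × 77^0.644 ≈ 105.96 kt.
ΔV over 36 h = 22.66 kt → 24 h equivalent = 22.66 × 24/36 ≈ 15.11 kt.
15 kt < 30 kt ⇒ not rapid intensification.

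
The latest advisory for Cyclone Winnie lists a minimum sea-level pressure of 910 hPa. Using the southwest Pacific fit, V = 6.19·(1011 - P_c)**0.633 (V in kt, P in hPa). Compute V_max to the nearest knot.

115 kt

ΔP = 1011 − 910 = 101 hPa.
101^0.633 ≈ 18.567.
V ≈ 6.19 × 18.567 ≈ 114.9 kt.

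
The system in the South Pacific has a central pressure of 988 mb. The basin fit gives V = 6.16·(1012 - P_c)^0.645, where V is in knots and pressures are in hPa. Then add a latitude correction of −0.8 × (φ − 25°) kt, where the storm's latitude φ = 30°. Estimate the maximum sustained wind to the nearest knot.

ΔP = 1012 − 988 = 24 mb.
24^0.645 ≈ 7.767.
V ≈ 6.16 × 7.767 ≈ 47.8 kt.
Latitude correction: −0.8 × (30 − 25) = -4 kt.
Corrected V ≈ 43.8 kt → 44 kt.

44 kt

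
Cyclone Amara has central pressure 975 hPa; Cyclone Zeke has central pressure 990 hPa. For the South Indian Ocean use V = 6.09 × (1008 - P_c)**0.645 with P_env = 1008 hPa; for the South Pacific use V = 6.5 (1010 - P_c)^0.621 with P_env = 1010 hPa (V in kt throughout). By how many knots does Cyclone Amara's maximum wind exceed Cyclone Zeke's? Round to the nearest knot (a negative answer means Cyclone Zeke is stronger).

Cyclone Amara: ΔP = 33; V ≈ 6.09 × 33^0.645 ≈ 58.08 kt.
Cyclone Zeke: ΔP = 20; V ≈ 6.5 × 20^0.621 ≈ 41.77 kt.
Difference ≈ 58.08 − 41.77 = 16.31 → 16 kt.

16 kt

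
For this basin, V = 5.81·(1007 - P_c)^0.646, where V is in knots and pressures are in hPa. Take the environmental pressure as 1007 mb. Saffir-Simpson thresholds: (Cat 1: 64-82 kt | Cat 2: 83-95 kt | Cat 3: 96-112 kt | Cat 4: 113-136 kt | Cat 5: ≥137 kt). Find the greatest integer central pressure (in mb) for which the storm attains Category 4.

Category 4 begins at V = 113 kt.
Required ΔP = (113/5.81)^(1/0.646) = 19.449^1.548 ≈ 98.90 mb.
P_c ≤ 1007 − 98.90 = 908.10, so the highest integer P_c is 908 mb.

908 mb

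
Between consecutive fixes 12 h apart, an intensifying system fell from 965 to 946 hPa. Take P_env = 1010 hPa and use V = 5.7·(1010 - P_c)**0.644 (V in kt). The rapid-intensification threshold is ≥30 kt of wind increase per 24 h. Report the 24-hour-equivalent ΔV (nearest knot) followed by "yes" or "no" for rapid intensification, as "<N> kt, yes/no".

34 kt, yes

V₁: ΔP = 45, V ≈ 5.7 × 45^0.644 ≈ 66.15 kt.
V₂: ΔP = 64, V ≈ 5.7 × 64^0.644 ≈ 83.00 kt.
ΔV over 12 h = 16.85 kt → 24 h equivalent = 16.85 × 24/12 ≈ 33.70 kt.
34 kt ≥ 30 kt ⇒ rapid intensification.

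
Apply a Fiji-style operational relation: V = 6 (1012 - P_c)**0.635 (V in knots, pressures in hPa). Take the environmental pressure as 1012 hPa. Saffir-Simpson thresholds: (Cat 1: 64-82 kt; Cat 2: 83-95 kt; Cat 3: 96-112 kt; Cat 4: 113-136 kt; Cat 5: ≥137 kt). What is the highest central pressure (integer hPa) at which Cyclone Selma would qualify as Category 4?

Category 4 begins at V = 113 kt.
Required ΔP = (113/6)^(1/0.635) = 18.833^1.575 ≈ 101.80 hPa.
P_c ≤ 1012 − 101.80 = 910.20, so the highest integer P_c is 910 hPa.

910 hPa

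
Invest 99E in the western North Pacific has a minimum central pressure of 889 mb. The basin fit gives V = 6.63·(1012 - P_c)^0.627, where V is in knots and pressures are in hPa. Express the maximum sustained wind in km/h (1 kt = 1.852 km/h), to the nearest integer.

ΔP = 1012 − 889 = 123 mb.
V ≈ 6.63 × 123^0.627 = 6.63 × 20.435 ≈ 135.483 kt.
135.483 × 1.852 ≈ 250.91 km/h → 251 km/h.

251 km/h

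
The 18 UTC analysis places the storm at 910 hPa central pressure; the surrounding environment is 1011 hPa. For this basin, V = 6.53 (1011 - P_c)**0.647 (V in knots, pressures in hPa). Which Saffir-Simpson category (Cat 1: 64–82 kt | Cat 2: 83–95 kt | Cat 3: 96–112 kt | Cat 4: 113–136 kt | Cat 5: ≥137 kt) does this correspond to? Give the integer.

4

ΔP = 1011 − 910 = 101 hPa.
V ≈ 6.53 × 101^0.647 = 6.53 × 19.81 ≈ 129 kt.
129 kt falls in the Category 4 band.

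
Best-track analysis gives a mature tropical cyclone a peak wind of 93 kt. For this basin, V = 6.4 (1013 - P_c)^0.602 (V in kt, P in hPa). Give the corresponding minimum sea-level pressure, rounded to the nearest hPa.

ΔP = (V / 6.4)^(1/0.602) = (93/6.4)^1.661.
93/6.4 = 14.531; 14.531^1.661 ≈ 85.26 hPa.
P_c = 1013 − 85.26 = 927.74 ≈ 928 hPa.

928 hPa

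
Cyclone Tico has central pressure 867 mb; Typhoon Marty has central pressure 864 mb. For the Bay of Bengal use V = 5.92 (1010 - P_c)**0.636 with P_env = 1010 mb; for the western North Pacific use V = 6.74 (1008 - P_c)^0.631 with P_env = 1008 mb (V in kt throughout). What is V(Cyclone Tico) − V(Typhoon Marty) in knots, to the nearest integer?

-16 kt

Cyclone Tico: ΔP = 143; V ≈ 5.92 × 143^0.636 ≈ 139.03 kt.
Typhoon Marty: ΔP = 144; V ≈ 6.74 × 144^0.631 ≈ 155.09 kt.
Difference ≈ 139.03 − 155.09 = -16.06 → -16 kt.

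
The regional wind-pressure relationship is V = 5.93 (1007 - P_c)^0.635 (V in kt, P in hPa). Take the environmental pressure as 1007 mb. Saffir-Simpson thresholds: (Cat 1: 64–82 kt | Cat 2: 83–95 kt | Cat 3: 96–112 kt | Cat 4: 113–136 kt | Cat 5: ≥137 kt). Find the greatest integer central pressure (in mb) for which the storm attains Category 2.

943 mb

Category 2 begins at V = 83 kt.
Required ΔP = (83/5.93)^(1/0.635) = 13.997^1.575 ≈ 63.79 mb.
P_c ≤ 1007 − 63.79 = 943.21, so the highest integer P_c is 943 mb.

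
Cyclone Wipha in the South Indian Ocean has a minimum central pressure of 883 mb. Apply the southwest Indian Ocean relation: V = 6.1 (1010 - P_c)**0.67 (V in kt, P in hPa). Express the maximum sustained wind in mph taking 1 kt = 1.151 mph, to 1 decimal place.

180.3 mph

ΔP = 1010 − 883 = 127 mb.
V ≈ 6.1 × 127^0.67 = 6.1 × 25.677 ≈ 156.631 kt.
156.631 × 1.151 ≈ 180.28 mph → 180.3 mph.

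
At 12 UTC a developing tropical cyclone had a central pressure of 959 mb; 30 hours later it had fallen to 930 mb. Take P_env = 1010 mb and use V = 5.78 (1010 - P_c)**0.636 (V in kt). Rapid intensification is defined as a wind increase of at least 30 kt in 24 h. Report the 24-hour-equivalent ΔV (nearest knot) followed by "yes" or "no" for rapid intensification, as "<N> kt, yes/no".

19 kt, no

V₁: ΔP = 51, V ≈ 5.78 × 51^0.636 ≈ 70.46 kt.
V₂: ΔP = 80, V ≈ 5.78 × 80^0.636 ≈ 93.82 kt.
ΔV over 30 h = 23.36 kt → 24 h equivalent = 23.36 × 24/30 ≈ 18.69 kt.
19 kt < 30 kt ⇒ not rapid intensification.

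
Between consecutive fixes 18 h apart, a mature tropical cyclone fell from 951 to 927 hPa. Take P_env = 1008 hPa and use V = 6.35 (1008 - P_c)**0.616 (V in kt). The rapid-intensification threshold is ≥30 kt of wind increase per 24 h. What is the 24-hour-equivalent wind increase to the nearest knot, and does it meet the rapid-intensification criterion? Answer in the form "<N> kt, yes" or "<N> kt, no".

V₁: ΔP = 57, V ≈ 6.35 × 57^0.616 ≈ 76.63 kt.
V₂: ΔP = 81, V ≈ 6.35 × 81^0.616 ≈ 95.15 kt.
ΔV over 18 h = 18.52 kt → 24 h equivalent = 18.52 × 24/18 ≈ 24.69 kt.
25 kt < 30 kt ⇒ not rapid intensification.

25 kt, no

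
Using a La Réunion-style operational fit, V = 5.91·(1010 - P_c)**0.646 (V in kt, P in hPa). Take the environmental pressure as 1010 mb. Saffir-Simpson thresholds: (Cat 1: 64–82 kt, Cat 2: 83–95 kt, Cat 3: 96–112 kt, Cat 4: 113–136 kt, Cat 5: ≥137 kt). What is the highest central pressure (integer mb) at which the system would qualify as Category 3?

Category 3 begins at V = 96 kt.
Required ΔP = (96/5.91)^(1/0.646) = 16.244^1.548 ≈ 74.84 mb.
P_c ≤ 1010 − 74.84 = 935.16, so the highest integer P_c is 935 mb.

935 mb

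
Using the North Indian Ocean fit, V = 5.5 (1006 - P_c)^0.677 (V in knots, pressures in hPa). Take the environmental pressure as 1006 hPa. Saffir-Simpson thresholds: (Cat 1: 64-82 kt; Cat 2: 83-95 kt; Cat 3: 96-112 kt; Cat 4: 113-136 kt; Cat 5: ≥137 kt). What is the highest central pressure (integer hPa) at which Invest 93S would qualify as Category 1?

968 hPa

Category 1 begins at V = 64 kt.
Required ΔP = (64/5.5)^(1/0.677) = 11.636^1.477 ≈ 37.53 hPa.
P_c ≤ 1006 − 37.53 = 968.47, so the highest integer P_c is 968 hPa.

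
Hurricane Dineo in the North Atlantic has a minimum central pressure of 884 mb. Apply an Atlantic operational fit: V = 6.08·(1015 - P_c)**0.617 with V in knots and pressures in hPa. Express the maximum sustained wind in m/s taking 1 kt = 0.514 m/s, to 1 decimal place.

ΔP = 1015 − 884 = 131 mb.
V ≈ 6.08 × 131^0.617 = 6.08 × 20.247 ≈ 123.101 kt.
123.101 × 0.514 ≈ 63.27 m/s → 63.3 m/s.

63.3 m/s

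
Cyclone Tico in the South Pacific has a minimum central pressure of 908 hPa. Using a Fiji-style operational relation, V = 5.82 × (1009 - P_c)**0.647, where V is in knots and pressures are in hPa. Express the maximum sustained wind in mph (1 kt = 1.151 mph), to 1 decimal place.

132.7 mph

ΔP = 1009 − 908 = 101 hPa.
V ≈ 5.82 × 101^0.647 = 5.82 × 19.806 ≈ 115.271 kt.
115.271 × 1.151 ≈ 132.68 mph → 132.7 mph.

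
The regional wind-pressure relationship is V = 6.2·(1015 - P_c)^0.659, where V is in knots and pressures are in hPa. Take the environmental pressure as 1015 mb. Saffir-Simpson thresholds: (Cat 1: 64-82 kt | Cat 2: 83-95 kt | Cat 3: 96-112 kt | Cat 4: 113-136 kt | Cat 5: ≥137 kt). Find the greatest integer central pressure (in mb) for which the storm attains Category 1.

980 mb

Category 1 begins at V = 64 kt.
Required ΔP = (64/6.2)^(1/0.659) = 10.323^1.517 ≈ 34.54 mb.
P_c ≤ 1015 − 34.54 = 980.46, so the highest integer P_c is 980 mb.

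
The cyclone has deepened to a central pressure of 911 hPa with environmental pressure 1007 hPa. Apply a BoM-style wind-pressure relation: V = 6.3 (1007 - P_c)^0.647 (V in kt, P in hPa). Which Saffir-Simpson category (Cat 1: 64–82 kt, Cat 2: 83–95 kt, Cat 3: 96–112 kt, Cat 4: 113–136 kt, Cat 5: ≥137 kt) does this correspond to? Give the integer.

ΔP = 1007 − 911 = 96 hPa.
V ≈ 6.3 × 96^0.647 = 6.3 × 19.17 ≈ 121 kt.
121 kt falls in the Category 4 band.

4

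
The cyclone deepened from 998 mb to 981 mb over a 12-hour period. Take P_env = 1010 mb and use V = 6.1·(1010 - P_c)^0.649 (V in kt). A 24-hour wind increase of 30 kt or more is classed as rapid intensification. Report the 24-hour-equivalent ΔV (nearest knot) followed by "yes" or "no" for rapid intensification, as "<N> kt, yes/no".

47 kt, yes

V₁: ΔP = 12, V ≈ 6.1 × 12^0.649 ≈ 30.60 kt.
V₂: ΔP = 29, V ≈ 6.1 × 29^0.649 ≈ 54.25 kt.
ΔV over 12 h = 23.65 kt → 24 h equivalent = 23.65 × 24/12 ≈ 47.30 kt.
47 kt ≥ 30 kt ⇒ rapid intensification.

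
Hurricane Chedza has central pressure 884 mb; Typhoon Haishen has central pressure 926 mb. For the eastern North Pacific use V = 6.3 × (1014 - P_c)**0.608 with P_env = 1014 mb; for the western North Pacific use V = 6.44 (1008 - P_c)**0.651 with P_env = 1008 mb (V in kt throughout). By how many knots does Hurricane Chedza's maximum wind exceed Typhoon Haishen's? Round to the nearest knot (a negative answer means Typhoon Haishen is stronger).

8 kt

Hurricane Chedza: ΔP = 130; V ≈ 6.3 × 130^0.608 ≈ 121.51 kt.
Typhoon Haishen: ΔP = 82; V ≈ 6.44 × 82^0.651 ≈ 113.44 kt.
Difference ≈ 121.51 − 113.44 = 8.07 → 8 kt.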